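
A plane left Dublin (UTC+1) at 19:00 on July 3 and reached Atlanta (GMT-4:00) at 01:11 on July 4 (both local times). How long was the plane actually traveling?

Departure in UTC: 19:00 − 1:00 = 18:00 on Jul 3.
Arrival in UTC: 01:11 + 4:00 = 05:11 on Jul 4.
Elapsed = 05:11 − 18:00 (+1 day) = 11 hours 11 minutes.

11 hours 11 minutes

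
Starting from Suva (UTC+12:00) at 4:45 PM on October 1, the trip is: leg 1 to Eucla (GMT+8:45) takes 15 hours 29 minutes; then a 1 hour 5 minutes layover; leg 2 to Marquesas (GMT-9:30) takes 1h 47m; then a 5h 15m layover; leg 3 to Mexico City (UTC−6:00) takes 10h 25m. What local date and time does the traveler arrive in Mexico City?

Convert departure to UTC: 4:45 PM − 12:00 = 4:45 AM UTC on Oct 1.
Add 15 hours 29 minutes leg 1 → 8:14 PM UTC.
Add 1 hour 5 minutes layover in Eucla → 9:19 PM UTC.
Add 1 hour 47 minutes leg 2 → 11:06 PM UTC.
Add 5 hours and 15 minutes layover in Marquesas → 4:21 AM UTC (Oct 2).
Add 10 hours and 25 minutes leg 3 → 2:46 PM UTC.
Mexico City is UTC−6:00, so local arrival = 2:46 PM − 6:00 = 8:46 AM on Oct 2.

8:46 AM on October 2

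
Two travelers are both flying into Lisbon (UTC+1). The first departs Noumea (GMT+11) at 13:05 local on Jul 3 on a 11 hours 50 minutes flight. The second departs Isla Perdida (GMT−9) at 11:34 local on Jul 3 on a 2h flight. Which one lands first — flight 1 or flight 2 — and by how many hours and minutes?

the first, by 8 hours 39 minutes

Flight 1 in UTC: 13:05 − 11:00 = 02:05 on Jul 3.
+11 hours and 50 minutes → arrive 13:55 UTC on Jul 3.
Flight 2 in UTC: 11:34 + 9:00 = 20:34 on Jul 3.
+2 hours → arrive 22:34 UTC on Jul 3.
Flight 1 lands earlier by 8 hours 39 minutes.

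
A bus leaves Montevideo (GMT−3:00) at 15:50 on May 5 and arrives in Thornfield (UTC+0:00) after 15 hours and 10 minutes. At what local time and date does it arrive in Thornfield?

10:00 on May 6

Convert departure to UTC: 15:50 + 3:00 = 18:50 UTC on May 5.
Add 15 hours 10 minutes travel time → 10:00 UTC (May 6).
Thornfield is UTC+0, so local arrival is the same: 10:00 on May 6.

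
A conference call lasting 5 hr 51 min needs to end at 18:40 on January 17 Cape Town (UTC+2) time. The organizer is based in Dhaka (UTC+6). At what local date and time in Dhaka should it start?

16:49 on January 17

Target end time in UTC: 18:40 − 2:00 = 16:40 on Jan 17.
Subtract 5 hours 51 minutes → start 10:49 UTC on Jan 17.
Dhaka is UTC+6:00: 10:49 + 6:00 = 16:49 on Jan 17.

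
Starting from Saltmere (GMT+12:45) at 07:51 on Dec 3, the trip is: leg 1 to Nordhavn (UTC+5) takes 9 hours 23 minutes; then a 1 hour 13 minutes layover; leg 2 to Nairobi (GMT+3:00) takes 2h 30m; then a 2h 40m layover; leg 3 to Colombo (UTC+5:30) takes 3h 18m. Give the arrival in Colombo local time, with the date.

19:40 on December 3

Convert departure to UTC: 07:51 − 12:45 = 19:06 UTC on Dec 2.
Add 9 hours and 23 minutes leg 1 → 04:29 UTC (Dec 3).
Add 1 hour and 13 minutes layover in Nordhavn → 05:42 UTC.
Add 2 hours 30 minutes leg 2 → 08:12 UTC.
Add 2 hours and 40 minutes layover in Nairobi → 10:52 UTC.
Add 3 hours 18 minutes leg 3 → 14:10 UTC.
Colombo is UTC+5:30, so local arrival = 14:10 + 5:30 = 19:40 on Dec 3.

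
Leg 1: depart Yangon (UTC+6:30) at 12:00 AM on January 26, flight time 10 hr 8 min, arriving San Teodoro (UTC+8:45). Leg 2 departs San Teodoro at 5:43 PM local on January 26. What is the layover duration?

Convert departure to UTC: 12:00 AM − 6:30 = 5:30 PM UTC on Jan 25.
Add 10 hours and 8 minutes flight time → 3:38 AM UTC (Jan 26).
San Teodoro is UTC+8:45, so local arrival = 3:38 AM + 8:45 = 12:23 PM on Jan 26.
Layover = 5:43 PM − 12:23 PM = 5 hours 20 minutes.

5 hours 20 minutes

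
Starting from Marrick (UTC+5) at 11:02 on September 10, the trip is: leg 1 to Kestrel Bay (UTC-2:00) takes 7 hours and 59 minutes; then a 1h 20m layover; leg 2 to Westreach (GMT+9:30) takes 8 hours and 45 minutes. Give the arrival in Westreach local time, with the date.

09:36 on Sep 11

Convert departure to UTC: 11:02 − 5:00 = 06:02 UTC on Sep 10.
Add 7 hours 59 minutes leg 1 → 14:01 UTC.
Add 1 hour and 20 minutes layover in Kestrel Bay → 15:21 UTC.
Add 8 hours and 45 minutes leg 2 → 00:06 UTC (Sep 11).
Westreach is UTC+9:30, so local arrival = 00:06 + 9:30 = 09:36 on Sep 11.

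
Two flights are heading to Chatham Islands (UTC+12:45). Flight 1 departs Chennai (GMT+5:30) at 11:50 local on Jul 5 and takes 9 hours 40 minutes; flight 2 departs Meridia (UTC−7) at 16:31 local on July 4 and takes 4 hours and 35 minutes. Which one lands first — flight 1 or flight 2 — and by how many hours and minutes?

Flight 1 in UTC: 11:50 − 5:30 = 06:20 on Jul 5.
+9 hours and 40 minutes → arrive 16:00 UTC on Jul 5.
Flight 2 in UTC: 16:31 + 7:00 = 23:31 on Jul 4.
+4 hours and 35 minutes → arrive 04:06 UTC on Jul 5.
Flight 2 lands earlier by 11 hours 54 minutes.

the second, by 11 hours 54 minutes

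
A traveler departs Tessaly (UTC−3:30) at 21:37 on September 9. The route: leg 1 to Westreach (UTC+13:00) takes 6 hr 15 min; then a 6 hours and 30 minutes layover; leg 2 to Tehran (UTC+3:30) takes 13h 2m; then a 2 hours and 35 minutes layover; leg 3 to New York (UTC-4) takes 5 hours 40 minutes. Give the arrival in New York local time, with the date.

Convert departure to UTC: 21:37 + 3:30 = 01:07 UTC on Sep 10.
Add 6 hours 15 minutes leg 1 → 07:22 UTC.
Add 6 hours and 30 minutes layover in Westreach → 13:52 UTC.
Add 13 hours and 2 minutes leg 2 → 02:54 UTC (Sep 11).
Add 2 hours 35 minutes layover in Tehran → 05:29 UTC.
Add 5 hours and 40 minutes leg 3 → 11:09 UTC.
New York is UTC−4:00, so local arrival = 11:09 − 4:00 = 07:09 on Sep 11.

07:09 on September 11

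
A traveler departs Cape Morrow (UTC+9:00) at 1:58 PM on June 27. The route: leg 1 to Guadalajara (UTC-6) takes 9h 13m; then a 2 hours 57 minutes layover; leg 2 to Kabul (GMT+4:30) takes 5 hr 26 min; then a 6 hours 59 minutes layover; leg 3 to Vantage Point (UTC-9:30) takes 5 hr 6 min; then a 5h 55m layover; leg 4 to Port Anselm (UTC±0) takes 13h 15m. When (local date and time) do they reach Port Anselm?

5:49 AM on June 29

Convert departure to UTC: 1:58 PM − 9:00 = 4:58 AM UTC on Jun 27.
Add 9 hours 13 minutes leg 1 → 2:11 PM UTC.
Add 2 hours 57 minutes layover in Guadalajara → 5:08 PM UTC.
Add 5 hours 26 minutes leg 2 → 10:34 PM UTC.
Add 6 hours and 59 minutes layover in Kabul → 5:33 AM UTC (Jun 28).
Add 5 hours and 6 minutes leg 3 → 10:39 AM UTC.
Add 5 hours and 55 minutes layover in Vantage Point → 4:34 PM UTC.
Add 13 hours and 15 minutes leg 4 → 5:49 AM UTC (Jun 29).
Port Anselm is UTC+0, so local arrival is the same: 5:49 AM on Jun 29.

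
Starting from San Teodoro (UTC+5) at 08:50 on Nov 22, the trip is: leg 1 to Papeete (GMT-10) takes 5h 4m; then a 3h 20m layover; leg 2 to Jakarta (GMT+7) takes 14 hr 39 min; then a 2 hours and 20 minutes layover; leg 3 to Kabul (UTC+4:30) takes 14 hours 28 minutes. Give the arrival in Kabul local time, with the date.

00:11 on Nov 24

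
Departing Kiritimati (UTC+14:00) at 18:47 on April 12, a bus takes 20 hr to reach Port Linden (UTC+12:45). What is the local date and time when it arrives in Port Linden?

Convert departure to UTC: 18:47 − 14:00 = 04:47 UTC on Apr 12.
Add 20 hours travel time → 00:47 UTC (Apr 13).
Port Linden is UTC+12:45, so local arrival = 00:47 + 12:45 = 13:32 on Apr 13.

13:32 on April 13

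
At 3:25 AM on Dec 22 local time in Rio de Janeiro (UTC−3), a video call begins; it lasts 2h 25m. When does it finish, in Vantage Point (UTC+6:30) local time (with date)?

Vantage Point is 9:30 ahead of Rio de Janeiro.
After 2 hours and 25 minutes it is 5:50 AM in Rio de Janeiro.
Shift by the zone difference: 5:50 AM + 9:30 = 3:20 PM on Dec 22 in Vantage Point.

3:20 PM on December 22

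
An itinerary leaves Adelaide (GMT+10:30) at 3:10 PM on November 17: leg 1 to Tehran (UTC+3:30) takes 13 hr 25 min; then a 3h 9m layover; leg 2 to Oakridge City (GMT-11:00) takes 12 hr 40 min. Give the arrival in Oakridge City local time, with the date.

Convert departure to UTC: 3:10 PM − 10:30 = 4:40 AM UTC on Nov 17.
Add 13 hours and 25 minutes leg 1 → 6:05 PM UTC.
Add 3 hours and 9 minutes layover in Tehran → 9:14 PM UTC.
Add 12 hours and 40 minutes leg 2 → 9:54 AM UTC (Nov 18).
Oakridge City is UTC−11:00, so local arrival = 9:54 AM − 11:00 = 10:54 PM on Nov 17.

10:54 PM on Nov 17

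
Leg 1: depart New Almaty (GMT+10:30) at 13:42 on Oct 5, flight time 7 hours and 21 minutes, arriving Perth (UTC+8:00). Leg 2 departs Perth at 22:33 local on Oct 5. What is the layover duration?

4 hours

Convert departure to UTC: 13:42 − 10:30 = 03:12 UTC on Oct 5.
Add 7 hours and 21 minutes flight time → 10:33 UTC.
Perth is UTC+8:00, so local arrival = 10:33 + 8:00 = 18:33 on Oct 5.
Layover = 22:33 − 18:33 = 4 hours.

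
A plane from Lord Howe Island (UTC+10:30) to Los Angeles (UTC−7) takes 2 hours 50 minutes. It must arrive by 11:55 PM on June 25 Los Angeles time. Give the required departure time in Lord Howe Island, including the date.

2:35 PM on Jun 26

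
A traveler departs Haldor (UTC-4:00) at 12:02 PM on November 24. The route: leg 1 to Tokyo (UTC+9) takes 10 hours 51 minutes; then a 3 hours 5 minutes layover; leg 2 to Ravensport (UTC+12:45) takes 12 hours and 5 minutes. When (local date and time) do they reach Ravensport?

Convert departure to UTC: 12:02 PM + 4:00 = 4:02 PM UTC on Nov 24.
Add 10 hours and 51 minutes leg 1 → 2:53 AM UTC (Nov 25).
Add 3 hours and 5 minutes layover in Tokyo → 5:58 AM UTC.
Add 12 hours and 5 minutes leg 2 → 6:03 PM UTC.
Ravensport is UTC+12:45, so local arrival = 6:03 PM + 12:45 = 6:48 AM on Nov 26.

6:48 AM on November 26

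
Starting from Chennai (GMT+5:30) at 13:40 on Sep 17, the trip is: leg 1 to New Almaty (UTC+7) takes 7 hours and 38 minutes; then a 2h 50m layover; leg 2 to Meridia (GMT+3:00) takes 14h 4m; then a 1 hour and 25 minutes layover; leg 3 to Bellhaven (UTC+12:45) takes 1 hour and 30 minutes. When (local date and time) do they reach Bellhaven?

00:22 on Sep 19

Convert departure to UTC: 13:40 − 5:30 = 08:10 UTC on Sep 17.
Add 7 hours 38 minutes leg 1 → 15:48 UTC.
Add 2 hours and 50 minutes layover in New Almaty → 18:38 UTC.
Add 14 hours 4 minutes leg 2 → 08:42 UTC (Sep 18).
Add 1 hour and 25 minutes layover in Meridia → 10:07 UTC.
Add 1 hour and 30 minutes leg 3 → 11:37 UTC.
Bellhaven is UTC+12:45, so local arrival = 11:37 + 12:45 = 00:22 on Sep 19.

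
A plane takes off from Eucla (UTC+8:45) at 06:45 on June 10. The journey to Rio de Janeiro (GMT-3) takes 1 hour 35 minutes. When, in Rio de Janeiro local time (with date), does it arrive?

20:35 on Jun 9

Convert departure to UTC: 06:45 − 8:45 = 22:00 UTC on Jun 9.
Add 1 hour 35 minutes travel time → 23:35 UTC.
Rio de Janeiro is UTC−3:00, so local arrival = 23:35 − 3:00 = 20:35 on Jun 9.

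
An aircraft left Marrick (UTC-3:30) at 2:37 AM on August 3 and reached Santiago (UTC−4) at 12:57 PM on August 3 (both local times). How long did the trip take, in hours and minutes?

Departure in UTC: 2:37 AM + 3:30 = 6:07 AM on Aug 3.
Arrival in UTC: 12:57 PM + 4:00 = 4:57 PM on Aug 3.
Elapsed = 4:57 PM − 6:07 AM = 10 hours 50 minutes.

10 hours 50 minutes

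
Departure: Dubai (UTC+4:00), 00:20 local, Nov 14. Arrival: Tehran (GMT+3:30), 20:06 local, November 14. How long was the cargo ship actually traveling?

20 hours 16 minutes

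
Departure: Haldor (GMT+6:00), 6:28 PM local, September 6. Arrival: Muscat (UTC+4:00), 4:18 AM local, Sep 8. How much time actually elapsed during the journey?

Muscat is 2:00 behind Haldor.
Clock-face elapsed time (ignoring zones) is 33 hours 50 minutes.
Actual elapsed = 33 hours 50 minutes + 2:00 = 35 hours 50 minutes.

35 hours 50 minutes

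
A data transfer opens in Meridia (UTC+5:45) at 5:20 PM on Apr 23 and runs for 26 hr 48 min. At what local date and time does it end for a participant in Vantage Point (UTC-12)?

Convert start to UTC: 5:20 PM − 5:45 = 11:35 AM UTC on Apr 23.
Add 26 hours and 48 minutes duration → 2:23 PM UTC (Apr 24).
Vantage Point is UTC−12:00, so local end time = 2:23 PM − 12:00 = 2:23 AM on Apr 24.

2:23 AM on April 24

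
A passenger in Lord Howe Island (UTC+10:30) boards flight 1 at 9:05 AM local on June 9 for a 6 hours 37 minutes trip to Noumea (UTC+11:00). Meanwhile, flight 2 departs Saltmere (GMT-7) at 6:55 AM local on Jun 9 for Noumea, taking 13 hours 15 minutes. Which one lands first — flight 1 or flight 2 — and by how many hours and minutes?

the first, by 21 hours 58 minutes

Flight 1 in UTC: 9:05 AM − 10:30 = 10:35 PM on Jun 8.
+6 hours 37 minutes → arrive 5:12 AM UTC on Jun 9.
Flight 2 in UTC: 6:55 AM + 7:00 = 1:55 PM on Jun 9.
+13 hours 15 minutes → arrive 3:10 AM UTC on Jun 10.
Flight 1 lands earlier by 21 hours 58 minutes.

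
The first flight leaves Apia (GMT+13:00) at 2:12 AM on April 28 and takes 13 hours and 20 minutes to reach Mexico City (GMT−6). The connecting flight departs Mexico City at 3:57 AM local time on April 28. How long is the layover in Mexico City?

Convert departure to UTC: 2:12 AM − 13:00 = 1:12 PM UTC on Apr 27.
Add 13 hours 20 minutes flight time → 2:32 AM UTC (Apr 28).
Mexico City is UTC−6:00, so local arrival = 2:32 AM − 6:00 = 8:32 PM on Apr 27.
Layover = 3:57 AM − 8:32 PM (+1 day) = 7 hours 25 minutes.

7 hours 25 minutes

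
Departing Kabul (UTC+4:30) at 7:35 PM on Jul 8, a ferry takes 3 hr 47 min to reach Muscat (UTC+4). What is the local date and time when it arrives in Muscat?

Convert departure to UTC: 7:35 PM − 4:30 = 3:05 PM UTC on Jul 8.
Add 3 hours 47 minutes travel time → 6:52 PM UTC.
Muscat is UTC+4:00, so local arrival = 6:52 PM + 4:00 = 10:52 PM on Jul 8.

10:52 PM on July 8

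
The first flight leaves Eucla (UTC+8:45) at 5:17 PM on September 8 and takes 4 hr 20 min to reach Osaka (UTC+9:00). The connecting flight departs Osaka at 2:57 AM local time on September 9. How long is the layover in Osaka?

5 hours 5 minutes

Convert departure to UTC: 5:17 PM − 8:45 = 8:32 AM UTC on Sep 8.
Add 4 hours and 20 minutes flight time → 12:52 PM UTC.
Osaka is UTC+9:00, so local arrival = 12:52 PM + 9:00 = 9:52 PM on Sep 8.
Layover = 2:57 AM − 9:52 PM (+1 day) = 5 hours 5 minutes.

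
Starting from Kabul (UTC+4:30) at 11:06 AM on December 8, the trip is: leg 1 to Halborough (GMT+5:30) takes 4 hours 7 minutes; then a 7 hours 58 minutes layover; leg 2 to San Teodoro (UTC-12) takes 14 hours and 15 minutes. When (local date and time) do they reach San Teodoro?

8:56 PM on December 8

Convert departure to UTC: 11:06 AM − 4:30 = 6:36 AM UTC on Dec 8.
Add 4 hours and 7 minutes leg 1 → 10:43 AM UTC.
Add 7 hours 58 minutes layover in Halborough → 6:41 PM UTC.
Add 14 hours 15 minutes leg 2 → 8:56 AM UTC (Dec 9).
San Teodoro is UTC−12:00, so local arrival = 8:56 AM − 12:00 = 8:56 PM on Dec 8.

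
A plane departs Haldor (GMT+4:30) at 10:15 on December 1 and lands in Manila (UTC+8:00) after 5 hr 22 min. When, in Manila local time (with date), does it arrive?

Convert departure to UTC: 10:15 − 4:30 = 05:45 UTC on Dec 1.
Add 5 hours 22 minutes travel time → 11:07 UTC.
Manila is UTC+8:00, so local arrival = 11:07 + 8:00 = 19:07 on Dec 1.

19:07 on December 1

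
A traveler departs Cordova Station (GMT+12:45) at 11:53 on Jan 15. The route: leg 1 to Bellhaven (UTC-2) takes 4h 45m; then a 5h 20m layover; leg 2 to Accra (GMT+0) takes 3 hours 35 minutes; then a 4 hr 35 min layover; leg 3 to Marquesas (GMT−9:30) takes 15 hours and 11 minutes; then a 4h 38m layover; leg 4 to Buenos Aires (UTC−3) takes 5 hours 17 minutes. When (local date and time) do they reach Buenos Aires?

15:29 on Jan 16

Convert departure to UTC: 11:53 − 12:45 = 23:08 UTC on Jan 14.
Add 4 hours 45 minutes leg 1 → 03:53 UTC (Jan 15).
Add 5 hours 20 minutes layover in Bellhaven → 09:13 UTC.
Add 3 hours 35 minutes leg 2 → 12:48 UTC.
Add 4 hours and 35 minutes layover in Accra → 17:23 UTC.
Add 15 hours and 11 minutes leg 3 → 08:34 UTC (Jan 16).
Add 4 hours and 38 minutes layover in Marquesas → 13:12 UTC.
Add 5 hours and 17 minutes leg 4 → 18:29 UTC.
Buenos Aires is UTC−3:00, so local arrival = 18:29 − 3:00 = 15:29 on Jan 16.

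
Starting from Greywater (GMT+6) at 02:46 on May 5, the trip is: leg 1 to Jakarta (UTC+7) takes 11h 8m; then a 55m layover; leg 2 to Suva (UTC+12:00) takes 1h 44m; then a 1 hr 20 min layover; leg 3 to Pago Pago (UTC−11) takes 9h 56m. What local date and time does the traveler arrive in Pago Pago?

Convert departure to UTC: 02:46 − 6:00 = 20:46 UTC on May 4.
Add 11 hours and 8 minutes leg 1 → 07:54 UTC (May 5).
Add 55 minutes layover in Jakarta → 08:49 UTC.
Add 1 hour and 44 minutes leg 2 → 10:33 UTC.
Add 1 hour and 20 minutes layover in Suva → 11:53 UTC.
Add 9 hours 56 minutes leg 3 → 21:49 UTC.
Pago Pago is UTC−11:00, so local arrival = 21:49 − 11:00 = 10:49 on May 5.

10:49 on May 5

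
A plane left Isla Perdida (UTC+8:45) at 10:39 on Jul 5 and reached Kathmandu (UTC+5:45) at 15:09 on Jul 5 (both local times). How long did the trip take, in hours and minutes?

Departure in UTC: 10:39 − 8:45 = 01:54 on Jul 5.
Arrival in UTC: 15:09 − 5:45 = 09:24 on Jul 5.
Elapsed = 09:24 − 01:54 = 7 hours 30 minutes.

7 hours 30 minutes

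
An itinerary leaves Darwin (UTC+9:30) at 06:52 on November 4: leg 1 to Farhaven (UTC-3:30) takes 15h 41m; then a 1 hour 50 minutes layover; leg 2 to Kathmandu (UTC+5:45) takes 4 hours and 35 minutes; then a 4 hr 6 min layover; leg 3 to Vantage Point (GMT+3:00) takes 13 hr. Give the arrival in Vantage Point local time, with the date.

15:34 on Nov 5

Convert departure to UTC: 06:52 − 9:30 = 21:22 UTC on Nov 3.
Add 15 hours 41 minutes leg 1 → 13:03 UTC (Nov 4).
Add 1 hour and 50 minutes layover in Farhaven → 14:53 UTC.
Add 4 hours and 35 minutes leg 2 → 19:28 UTC.
Add 4 hours and 6 minutes layover in Kathmandu → 23:34 UTC.
Add 13 hours leg 3 → 12:34 UTC (Nov 5).
Vantage Point is UTC+3:00, so local arrival = 12:34 + 3:00 = 15:34 on Nov 5.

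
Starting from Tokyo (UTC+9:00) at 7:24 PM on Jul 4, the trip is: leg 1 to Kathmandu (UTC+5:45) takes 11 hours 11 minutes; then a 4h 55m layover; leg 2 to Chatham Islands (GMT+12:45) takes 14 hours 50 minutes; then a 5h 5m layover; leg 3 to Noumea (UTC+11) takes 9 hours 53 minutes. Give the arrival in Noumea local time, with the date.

7:18 PM on July 6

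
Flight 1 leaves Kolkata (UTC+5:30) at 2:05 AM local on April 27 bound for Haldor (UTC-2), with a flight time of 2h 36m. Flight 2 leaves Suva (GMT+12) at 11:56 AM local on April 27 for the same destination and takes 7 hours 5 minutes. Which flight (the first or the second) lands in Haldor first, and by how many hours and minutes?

the first, by 7 hours 50 minutes

Flight 1 in UTC: 2:05 AM − 5:30 = 8:35 PM on Apr 26.
+2 hours and 36 minutes → arrive 11:11 PM UTC on Apr 26.
Flight 2 in UTC: 11:56 AM − 12:00 = 11:56 PM on Apr 26.
+7 hours 5 minutes → arrive 7:01 AM UTC on Apr 27.
Flight 1 lands earlier by 7 hours 50 minutes.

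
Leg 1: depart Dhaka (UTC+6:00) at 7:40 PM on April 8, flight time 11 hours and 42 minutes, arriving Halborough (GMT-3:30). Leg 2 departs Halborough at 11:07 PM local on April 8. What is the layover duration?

1 hour 15 minutes

Convert departure to UTC: 7:40 PM − 6:00 = 1:40 PM UTC on Apr 8.
Add 11 hours 42 minutes flight time → 1:22 AM UTC (Apr 9).
Halborough is UTC−3:30, so local arrival = 1:22 AM − 3:30 = 9:52 PM on Apr 8.
Layover = 11:07 PM − 9:52 PM = 1 hour 15 minutes.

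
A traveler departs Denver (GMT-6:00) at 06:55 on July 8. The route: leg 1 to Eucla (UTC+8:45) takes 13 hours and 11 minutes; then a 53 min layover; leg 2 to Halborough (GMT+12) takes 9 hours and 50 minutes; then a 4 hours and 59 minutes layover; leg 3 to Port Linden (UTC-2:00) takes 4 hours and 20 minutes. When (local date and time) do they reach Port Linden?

20:08 on July 9

Convert departure to UTC: 06:55 + 6:00 = 12:55 UTC on Jul 8.
Add 13 hours 11 minutes leg 1 → 02:06 UTC (Jul 9).
Add 53 minutes layover in Eucla → 02:59 UTC.
Add 9 hours and 50 minutes leg 2 → 12:49 UTC.
Add 4 hours 59 minutes layover in Halborough → 17:48 UTC.
Add 4 hours 20 minutes leg 3 → 22:08 UTC.
Port Linden is UTC−2:00, so local arrival = 22:08 − 2:00 = 20:08 on Jul 9.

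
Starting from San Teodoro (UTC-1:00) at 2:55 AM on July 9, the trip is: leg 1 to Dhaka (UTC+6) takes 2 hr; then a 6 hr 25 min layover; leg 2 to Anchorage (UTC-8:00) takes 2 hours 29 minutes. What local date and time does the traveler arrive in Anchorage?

6:49 AM on Jul 9

Convert departure to UTC: 2:55 AM + 1:00 = 3:55 AM UTC on Jul 9.
Add 2 hours leg 1 → 5:55 AM UTC.
Add 6 hours and 25 minutes layover in Dhaka → 12:20 PM UTC.
Add 2 hours 29 minutes leg 2 → 2:49 PM UTC.
Anchorage is UTC−8:00, so local arrival = 2:49 PM − 8:00 = 6:49 AM on Jul 9.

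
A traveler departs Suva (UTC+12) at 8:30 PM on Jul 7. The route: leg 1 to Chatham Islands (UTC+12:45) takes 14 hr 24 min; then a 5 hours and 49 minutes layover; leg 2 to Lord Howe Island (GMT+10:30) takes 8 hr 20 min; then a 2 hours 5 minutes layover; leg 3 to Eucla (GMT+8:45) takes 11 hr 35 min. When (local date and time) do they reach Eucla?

Convert departure to UTC: 8:30 PM − 12:00 = 8:30 AM UTC on Jul 7.
Add 14 hours and 24 minutes leg 1 → 10:54 PM UTC.
Add 5 hours 49 minutes layover in Chatham Islands → 4:43 AM UTC (Jul 8).
Add 8 hours and 20 minutes leg 2 → 1:03 PM UTC.
Add 2 hours and 5 minutes layover in Lord Howe Island → 3:08 PM UTC.
Add 11 hours 35 minutes leg 3 → 2:43 AM UTC (Jul 9).
Eucla is UTC+8:45, so local arrival = 2:43 AM + 8:45 = 11:28 AM on Jul 9.

11:28 AM on July 9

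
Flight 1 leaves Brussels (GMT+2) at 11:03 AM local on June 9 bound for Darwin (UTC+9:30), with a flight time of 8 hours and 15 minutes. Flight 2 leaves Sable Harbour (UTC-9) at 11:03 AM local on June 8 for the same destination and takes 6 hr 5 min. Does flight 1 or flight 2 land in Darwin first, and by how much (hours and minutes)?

the second, by 15 hours 10 minutes

Flight 1 in UTC: 11:03 AM − 2:00 = 9:03 AM on Jun 9.
+8 hours 15 minutes → arrive 5:18 PM UTC on Jun 9.
Flight 2 in UTC: 11:03 AM + 9:00 = 8:03 PM on Jun 8.
+6 hours 5 minutes → arrive 2:08 AM UTC on Jun 9.
Flight 2 lands earlier by 15 hours 10 minutes.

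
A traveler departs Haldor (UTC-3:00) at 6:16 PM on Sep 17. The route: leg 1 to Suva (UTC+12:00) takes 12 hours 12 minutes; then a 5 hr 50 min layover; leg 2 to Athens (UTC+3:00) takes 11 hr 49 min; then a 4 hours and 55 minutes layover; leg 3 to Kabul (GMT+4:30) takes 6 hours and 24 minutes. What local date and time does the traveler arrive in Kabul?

6:56 PM on September 19

Convert departure to UTC: 6:16 PM + 3:00 = 9:16 PM UTC on Sep 17.
Add 12 hours 12 minutes leg 1 → 9:28 AM UTC (Sep 18).
Add 5 hours and 50 minutes layover in Suva → 3:18 PM UTC.
Add 11 hours and 49 minutes leg 2 → 3:07 AM UTC (Sep 19).
Add 4 hours and 55 minutes layover in Athens → 8:02 AM UTC.
Add 6 hours 24 minutes leg 3 → 2:26 PM UTC.
Kabul is UTC+4:30, so local arrival = 2:26 PM + 4:30 = 6:56 PM on Sep 19.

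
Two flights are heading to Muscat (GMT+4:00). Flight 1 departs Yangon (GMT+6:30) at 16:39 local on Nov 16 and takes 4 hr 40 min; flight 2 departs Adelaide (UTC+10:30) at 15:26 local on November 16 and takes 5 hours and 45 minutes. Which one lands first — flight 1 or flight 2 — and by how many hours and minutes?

the second, by 4 hours 8 minutes

Flight 1 in UTC: 16:39 − 6:30 = 10:09 on Nov 16.
+4 hours 40 minutes → arrive 14:49 UTC on Nov 16.
Flight 2 in UTC: 15:26 − 10:30 = 04:56 on Nov 16.
+5 hours and 45 minutes → arrive 10:41 UTC on Nov 16.
Flight 2 lands earlier by 4 hours 8 minutes.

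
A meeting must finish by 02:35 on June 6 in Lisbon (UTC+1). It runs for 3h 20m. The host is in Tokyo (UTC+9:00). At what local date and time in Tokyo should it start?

07:15 on Jun 6

Target end time in UTC: 02:35 − 1:00 = 01:35 on Jun 6.
Subtract 3 hours 20 minutes → start 22:15 UTC on Jun 5.
Tokyo is UTC+9:00: 22:15 + 9:00 = 07:15 on Jun 6.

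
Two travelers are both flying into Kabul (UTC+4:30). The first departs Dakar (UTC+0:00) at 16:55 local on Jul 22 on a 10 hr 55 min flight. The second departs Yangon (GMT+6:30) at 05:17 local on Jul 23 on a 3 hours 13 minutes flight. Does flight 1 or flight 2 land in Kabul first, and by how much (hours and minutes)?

the second, by 1 hour 50 minutes

Flight 1 departs at 16:55 UTC (Jul 22).
+10 hours and 55 minutes → arrive 03:50 UTC on Jul 23.
Flight 2 in UTC: 05:17 − 6:30 = 22:47 on Jul 22.
+3 hours 13 minutes → arrive 02:00 UTC on Jul 23.
Flight 2 lands earlier by 1 hour 50 minutes.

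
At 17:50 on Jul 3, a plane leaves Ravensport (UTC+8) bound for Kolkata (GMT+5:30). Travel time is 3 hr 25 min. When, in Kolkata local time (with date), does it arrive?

18:45 on July 3

Convert departure to UTC: 17:50 − 8:00 = 09:50 UTC on Jul 3.
Add 3 hours 25 minutes travel time → 13:15 UTC.
Kolkata is UTC+5:30, so local arrival = 13:15 + 5:30 = 18:45 on Jul 3.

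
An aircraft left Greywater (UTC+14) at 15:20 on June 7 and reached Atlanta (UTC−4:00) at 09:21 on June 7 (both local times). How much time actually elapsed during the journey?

Departure in UTC: 15:20 − 14:00 = 01:20 on Jun 7.
Arrival in UTC: 09:21 + 4:00 = 13:21 on Jun 7.
Elapsed = 13:21 − 01:20 = 12 hours 1 minute.

12 hours 1 minute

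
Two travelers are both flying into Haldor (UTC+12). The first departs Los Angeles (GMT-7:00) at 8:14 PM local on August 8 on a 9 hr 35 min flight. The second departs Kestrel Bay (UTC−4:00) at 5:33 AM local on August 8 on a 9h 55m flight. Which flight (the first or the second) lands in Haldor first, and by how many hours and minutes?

the second, by 17 hours 21 minutes

Flight 1 in UTC: 8:14 PM + 7:00 = 3:14 AM on Aug 9.
+9 hours 35 minutes → arrive 12:49 PM UTC on Aug 9.
Flight 2 in UTC: 5:33 AM + 4:00 = 9:33 AM on Aug 8.
+9 hours 55 minutes → arrive 7:28 PM UTC on Aug 8.
Flight 2 lands earlier by 17 hours 21 minutes.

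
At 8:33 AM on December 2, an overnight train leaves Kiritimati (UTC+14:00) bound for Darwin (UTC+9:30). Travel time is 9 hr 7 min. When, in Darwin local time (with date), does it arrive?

1:10 PM on December 2

Convert departure to UTC: 8:33 AM − 14:00 = 6:33 PM UTC on Dec 1.
Add 9 hours and 7 minutes travel time → 3:40 AM UTC (Dec 2).
Darwin is UTC+9:30, so local arrival = 3:40 AM + 9:30 = 1:10 PM on Dec 2.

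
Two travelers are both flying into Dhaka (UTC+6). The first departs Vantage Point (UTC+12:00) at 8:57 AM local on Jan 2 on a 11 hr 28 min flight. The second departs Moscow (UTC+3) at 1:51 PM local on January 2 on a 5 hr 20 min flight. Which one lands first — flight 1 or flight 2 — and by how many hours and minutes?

the first, by 7 hours 46 minutes

Flight 1 in UTC: 8:57 AM − 12:00 = 8:57 PM on Jan 1.
+11 hours 28 minutes → arrive 8:25 AM UTC on Jan 2.
Flight 2 in UTC: 1:51 PM − 3:00 = 10:51 AM on Jan 2.
+5 hours 20 minutes → arrive 4:11 PM UTC on Jan 2.
Flight 1 lands earlier by 7 hours 46 minutes.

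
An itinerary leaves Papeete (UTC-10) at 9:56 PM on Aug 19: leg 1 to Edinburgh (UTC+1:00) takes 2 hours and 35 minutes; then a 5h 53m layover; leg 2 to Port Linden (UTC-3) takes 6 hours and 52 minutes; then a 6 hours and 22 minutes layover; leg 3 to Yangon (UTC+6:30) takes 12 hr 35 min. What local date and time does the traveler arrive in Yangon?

12:43 AM on August 22

Convert departure to UTC: 9:56 PM + 10:00 = 7:56 AM UTC on Aug 20.
Add 2 hours and 35 minutes leg 1 → 10:31 AM UTC.
Add 5 hours and 53 minutes layover in Edinburgh → 4:24 PM UTC.
Add 6 hours 52 minutes leg 2 → 11:16 PM UTC.
Add 6 hours and 22 minutes layover in Port Linden → 5:38 AM UTC (Aug 21).
Add 12 hours 35 minutes leg 3 → 6:13 PM UTC.
Yangon is UTC+6:30, so local arrival = 6:13 PM + 6:30 = 12:43 AM on Aug 22.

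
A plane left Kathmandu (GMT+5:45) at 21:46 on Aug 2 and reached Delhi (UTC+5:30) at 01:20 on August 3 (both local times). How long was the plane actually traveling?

Departure in UTC: 21:46 − 5:45 = 16:01 on Aug 2.
Arrival in UTC: 01:20 − 5:30 = 19:50 on Aug 2.
Elapsed = 19:50 − 16:01 = 3 hours 49 minutes.

3 hours 49 minutes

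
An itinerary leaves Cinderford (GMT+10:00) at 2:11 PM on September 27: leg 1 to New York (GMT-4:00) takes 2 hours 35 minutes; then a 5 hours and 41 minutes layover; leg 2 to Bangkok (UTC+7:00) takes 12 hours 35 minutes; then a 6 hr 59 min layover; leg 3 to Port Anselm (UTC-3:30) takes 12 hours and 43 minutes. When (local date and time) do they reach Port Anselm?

5:14 PM on September 28

Convert departure to UTC: 2:11 PM − 10:00 = 4:11 AM UTC on Sep 27.
Add 2 hours 35 minutes leg 1 → 6:46 AM UTC.
Add 5 hours 41 minutes layover in New York → 12:27 PM UTC.
Add 12 hours and 35 minutes leg 2 → 1:02 AM UTC (Sep 28).
Add 6 hours and 59 minutes layover in Bangkok → 8:01 AM UTC.
Add 12 hours and 43 minutes leg 3 → 8:44 PM UTC.
Port Anselm is UTC−3:30, so local arrival = 8:44 PM − 3:30 = 5:14 PM on Sep 28.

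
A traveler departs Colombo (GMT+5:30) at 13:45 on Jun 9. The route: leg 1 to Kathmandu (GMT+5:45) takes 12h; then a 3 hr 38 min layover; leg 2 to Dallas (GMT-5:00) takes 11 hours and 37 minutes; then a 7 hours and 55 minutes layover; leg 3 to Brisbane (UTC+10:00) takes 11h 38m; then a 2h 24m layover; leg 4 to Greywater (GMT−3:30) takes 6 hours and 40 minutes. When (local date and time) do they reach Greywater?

12:37 on June 11

Convert departure to UTC: 13:45 − 5:30 = 08:15 UTC on Jun 9.
Add 12 hours leg 1 → 20:15 UTC.
Add 3 hours 38 minutes layover in Kathmandu → 23:53 UTC.
Add 11 hours 37 minutes leg 2 → 11:30 UTC (Jun 10).
Add 7 hours and 55 minutes layover in Dallas → 19:25 UTC.
Add 11 hours and 38 minutes leg 3 → 07:03 UTC (Jun 11).
Add 2 hours 24 minutes layover in Brisbane → 09:27 UTC.
Add 6 hours 40 minutes leg 4 → 16:07 UTC.
Greywater is UTC−3:30, so local arrival = 16:07 − 3:30 = 12:37 on Jun 11.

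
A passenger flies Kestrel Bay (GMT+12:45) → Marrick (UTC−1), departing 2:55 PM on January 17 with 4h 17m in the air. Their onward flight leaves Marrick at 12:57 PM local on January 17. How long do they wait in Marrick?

Convert departure to UTC: 2:55 PM − 12:45 = 2:10 AM UTC on Jan 17.
Add 4 hours 17 minutes flight time → 6:27 AM UTC.
Marrick is UTC−1:00, so local arrival = 6:27 AM − 1:00 = 5:27 AM on Jan 17.
Layover = 12:57 PM − 5:27 AM = 7 hours 30 minutes.

7 hours 30 minutes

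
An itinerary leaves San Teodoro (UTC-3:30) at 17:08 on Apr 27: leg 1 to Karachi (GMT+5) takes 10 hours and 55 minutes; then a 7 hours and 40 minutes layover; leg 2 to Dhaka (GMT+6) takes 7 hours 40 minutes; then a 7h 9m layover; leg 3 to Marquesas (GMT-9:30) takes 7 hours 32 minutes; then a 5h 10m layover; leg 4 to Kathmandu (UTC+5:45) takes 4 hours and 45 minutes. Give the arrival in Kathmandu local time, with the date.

05:14 on April 30

Convert departure to UTC: 17:08 + 3:30 = 20:38 UTC on Apr 27.
Add 10 hours 55 minutes leg 1 → 07:33 UTC (Apr 28).
Add 7 hours and 40 minutes layover in Karachi → 15:13 UTC.
Add 7 hours 40 minutes leg 2 → 22:53 UTC.
Add 7 hours and 9 minutes layover in Dhaka → 06:02 UTC (Apr 29).
Add 7 hours and 32 minutes leg 3 → 13:34 UTC.
Add 5 hours and 10 minutes layover in Marquesas → 18:44 UTC.
Add 4 hours 45 minutes leg 4 → 23:29 UTC.
Kathmandu is UTC+5:45, so local arrival = 23:29 + 5:45 = 05:14 on Apr 30.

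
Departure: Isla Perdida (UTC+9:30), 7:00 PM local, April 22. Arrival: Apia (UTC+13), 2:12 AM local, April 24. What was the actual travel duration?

Departure in UTC: 7:00 PM − 9:30 = 9:30 AM on Apr 22.
Arrival in UTC: 2:12 AM − 13:00 = 1:12 PM on Apr 23.
Elapsed = 1:12 PM − 9:30 AM (+1 day) = 27 hours 42 minutes.

27 hours 42 minutes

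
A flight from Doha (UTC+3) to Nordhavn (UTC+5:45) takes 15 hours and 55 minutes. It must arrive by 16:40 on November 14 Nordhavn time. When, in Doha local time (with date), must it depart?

22:00 on Nov 13

Target arrival in UTC: 16:40 − 5:45 = 10:55 on Nov 14.
Subtract 15 hours and 55 minutes → departure 19:00 UTC on Nov 13.
Doha is UTC+3:00: 19:00 + 3:00 = 22:00 on Nov 13.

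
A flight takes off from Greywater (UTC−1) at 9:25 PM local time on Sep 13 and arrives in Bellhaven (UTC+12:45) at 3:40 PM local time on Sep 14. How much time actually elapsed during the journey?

4 hours 30 minutes

Departure in UTC: 9:25 PM + 1:00 = 10:25 PM on Sep 13.
Arrival in UTC: 3:40 PM − 12:45 = 2:55 AM on Sep 14.
Elapsed = 2:55 AM − 10:25 PM (+1 day) = 4 hours 30 minutes.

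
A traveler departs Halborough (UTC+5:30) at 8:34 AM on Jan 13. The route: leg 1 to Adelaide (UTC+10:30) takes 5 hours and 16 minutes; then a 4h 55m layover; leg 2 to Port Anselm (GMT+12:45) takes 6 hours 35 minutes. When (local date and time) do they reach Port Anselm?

Convert departure to UTC: 8:34 AM − 5:30 = 3:04 AM UTC on Jan 13.
Add 5 hours 16 minutes leg 1 → 8:20 AM UTC.
Add 4 hours and 55 minutes layover in Adelaide → 1:15 PM UTC.
Add 6 hours and 35 minutes leg 2 → 7:50 PM UTC.
Port Anselm is UTC+12:45, so local arrival = 7:50 PM + 12:45 = 8:35 AM on Jan 14.

8:35 AM on January 14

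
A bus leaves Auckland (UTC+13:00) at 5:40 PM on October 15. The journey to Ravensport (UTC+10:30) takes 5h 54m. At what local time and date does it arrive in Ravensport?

9:04 PM on October 15

Convert departure to UTC: 5:40 PM − 13:00 = 4:40 AM UTC on Oct 15.
Add 5 hours and 54 minutes travel time → 10:34 AM UTC.
Ravensport is UTC+10:30, so local arrival = 10:34 AM + 10:30 = 9:04 PM on Oct 15.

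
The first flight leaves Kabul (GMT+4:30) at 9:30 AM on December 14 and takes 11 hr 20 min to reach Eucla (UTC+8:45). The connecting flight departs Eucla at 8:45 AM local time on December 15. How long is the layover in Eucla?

7 hours 40 minutes

Convert departure to UTC: 9:30 AM − 4:30 = 5:00 AM UTC on Dec 14.
Add 11 hours 20 minutes flight time → 4:20 PM UTC.
Eucla is UTC+8:45, so local arrival = 4:20 PM + 8:45 = 1:05 AM on Dec 15.
Layover = 8:45 AM − 1:05 AM = 7 hours 40 minutes.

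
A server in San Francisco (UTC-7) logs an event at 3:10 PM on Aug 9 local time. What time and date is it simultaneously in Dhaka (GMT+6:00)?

In UTC: 3:10 PM + 7:00 = 10:10 PM on Aug 9.
Dhaka is UTC+6:00: 10:10 PM + 6:00 = 4:10 AM on Aug 10.

4:10 AM on Aug 10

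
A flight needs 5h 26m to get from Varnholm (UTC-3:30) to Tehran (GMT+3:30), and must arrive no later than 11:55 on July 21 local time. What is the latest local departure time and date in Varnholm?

23:29 on Jul 20

Target arrival in UTC: 11:55 − 3:30 = 08:25 on Jul 21.
Subtract 5 hours and 26 minutes → departure 02:59 UTC on Jul 21.
Varnholm is UTC−3:30: 02:59 − 3:30 = 23:29 on Jul 20.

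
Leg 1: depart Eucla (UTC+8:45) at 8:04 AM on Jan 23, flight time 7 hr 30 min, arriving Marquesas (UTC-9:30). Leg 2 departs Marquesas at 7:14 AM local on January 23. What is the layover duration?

9 hours 55 minutes

Convert departure to UTC: 8:04 AM − 8:45 = 11:19 PM UTC on Jan 22.
Add 7 hours 30 minutes flight time → 6:49 AM UTC (Jan 23).
Marquesas is UTC−9:30, so local arrival = 6:49 AM − 9:30 = 9:19 PM on Jan 22.
Layover = 7:14 AM − 9:19 PM (+1 day) = 9 hours 55 minutes.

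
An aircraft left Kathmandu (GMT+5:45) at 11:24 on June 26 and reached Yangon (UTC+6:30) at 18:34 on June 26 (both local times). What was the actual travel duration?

Departure in UTC: 11:24 − 5:45 = 05:39 on Jun 26.
Arrival in UTC: 18:34 − 6:30 = 12:04 on Jun 26.
Elapsed = 12:04 − 05:39 = 6 hours 25 minutes.

6 hours 25 minutes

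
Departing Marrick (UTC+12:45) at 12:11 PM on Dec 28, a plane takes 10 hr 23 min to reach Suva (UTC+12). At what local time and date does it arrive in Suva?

9:49 PM on Dec 28

Suva is 0:45 behind Marrick.
After 10 hours and 23 minutes it is 10:34 PM in Marrick.
Shift by the zone difference: 10:34 PM − 0:45 = 9:49 PM on Dec 28 in Suva.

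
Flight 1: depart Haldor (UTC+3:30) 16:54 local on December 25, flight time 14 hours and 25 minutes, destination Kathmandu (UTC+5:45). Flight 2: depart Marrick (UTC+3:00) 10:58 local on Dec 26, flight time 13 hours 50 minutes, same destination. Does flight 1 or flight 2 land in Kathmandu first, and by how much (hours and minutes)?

Flight 1 in UTC: 16:54 − 3:30 = 13:24 on Dec 25.
+14 hours 25 minutes → arrive 03:49 UTC on Dec 26.
Flight 2 in UTC: 10:58 − 3:00 = 07:58 on Dec 26.
+13 hours and 50 minutes → arrive 21:48 UTC on Dec 26.
Flight 1 lands earlier by 17 hours 59 minutes.

the first, by 17 hours 59 minutes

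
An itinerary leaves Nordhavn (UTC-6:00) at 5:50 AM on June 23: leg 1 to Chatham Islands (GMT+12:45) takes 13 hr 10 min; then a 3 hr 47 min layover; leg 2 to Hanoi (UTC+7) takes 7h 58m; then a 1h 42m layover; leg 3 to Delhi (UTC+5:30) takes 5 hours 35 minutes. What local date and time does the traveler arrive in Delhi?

1:32 AM on June 25

Convert departure to UTC: 5:50 AM + 6:00 = 11:50 AM UTC on Jun 23.
Add 13 hours and 10 minutes leg 1 → 1:00 AM UTC (Jun 24).
Add 3 hours and 47 minutes layover in Chatham Islands → 4:47 AM UTC.
Add 7 hours and 58 minutes leg 2 → 12:45 PM UTC.
Add 1 hour 42 minutes layover in Hanoi → 2:27 PM UTC.
Add 5 hours 35 minutes leg 3 → 8:02 PM UTC.
Delhi is UTC+5:30, so local arrival = 8:02 PM + 5:30 = 1:32 AM on Jun 25.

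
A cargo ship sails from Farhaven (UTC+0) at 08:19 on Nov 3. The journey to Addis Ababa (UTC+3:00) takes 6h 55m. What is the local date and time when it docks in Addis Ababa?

18:14 on November 3

Farhaven is at UTC+0, so departure is already 08:19 UTC on Nov 3.
Add 6 hours 55 minutes travel time → 15:14 UTC.
Addis Ababa is UTC+3:00, so local arrival = 15:14 + 3:00 = 18:14 on Nov 3.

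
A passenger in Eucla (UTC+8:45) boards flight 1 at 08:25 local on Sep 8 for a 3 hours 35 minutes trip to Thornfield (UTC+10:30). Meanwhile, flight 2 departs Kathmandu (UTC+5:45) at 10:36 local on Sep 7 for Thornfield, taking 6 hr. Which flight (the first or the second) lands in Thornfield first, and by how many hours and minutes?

the second, by 16 hours 24 minutes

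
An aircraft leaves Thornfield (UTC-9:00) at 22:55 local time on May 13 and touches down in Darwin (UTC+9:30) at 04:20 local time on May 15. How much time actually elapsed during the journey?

10 hours 55 minutes

Departure in UTC: 22:55 + 9:00 = 07:55 on May 14.
Arrival in UTC: 04:20 − 9:30 = 18:50 on May 14.
Elapsed = 18:50 − 07:55 = 10 hours 55 minutes.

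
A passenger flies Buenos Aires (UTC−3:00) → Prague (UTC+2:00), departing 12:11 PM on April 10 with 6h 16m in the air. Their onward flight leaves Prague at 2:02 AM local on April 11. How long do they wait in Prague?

2 hours 35 minutes

Convert departure to UTC: 12:11 PM + 3:00 = 3:11 PM UTC on Apr 10.
Add 6 hours 16 minutes flight time → 9:27 PM UTC.
Prague is UTC+2:00, so local arrival = 9:27 PM + 2:00 = 11:27 PM on Apr 10.
Layover = 2:02 AM − 11:27 PM (+1 day) = 2 hours 35 minutes.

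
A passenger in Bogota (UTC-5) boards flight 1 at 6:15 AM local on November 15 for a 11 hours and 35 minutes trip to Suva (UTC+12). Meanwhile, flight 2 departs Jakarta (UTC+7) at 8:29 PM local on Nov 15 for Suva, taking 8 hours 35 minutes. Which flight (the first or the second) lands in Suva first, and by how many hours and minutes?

the second, by 46 minutes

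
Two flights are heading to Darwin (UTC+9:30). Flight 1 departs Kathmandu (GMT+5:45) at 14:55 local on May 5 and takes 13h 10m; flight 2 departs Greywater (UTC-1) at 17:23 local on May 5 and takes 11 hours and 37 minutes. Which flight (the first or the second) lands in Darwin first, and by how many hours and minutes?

the first, by 7 hours 40 minutes

Flight 1 in UTC: 14:55 − 5:45 = 09:10 on May 5.
+13 hours 10 minutes → arrive 22:20 UTC on May 5.
Flight 2 in UTC: 17:23 + 1:00 = 18:23 on May 5.
+11 hours and 37 minutes → arrive 06:00 UTC on May 6.
Flight 1 lands earlier by 7 hours 40 minutes.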